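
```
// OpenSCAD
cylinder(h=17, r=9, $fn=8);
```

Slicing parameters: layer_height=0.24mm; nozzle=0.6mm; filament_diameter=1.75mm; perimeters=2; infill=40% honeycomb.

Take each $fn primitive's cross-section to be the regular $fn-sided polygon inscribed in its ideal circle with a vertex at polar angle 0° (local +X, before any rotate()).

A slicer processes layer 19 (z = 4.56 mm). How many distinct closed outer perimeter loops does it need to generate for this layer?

1

At z = 4.56 mm: the cylinder: section is a regular 8-gon, circumradius r=9. The result has 1 disconnected region.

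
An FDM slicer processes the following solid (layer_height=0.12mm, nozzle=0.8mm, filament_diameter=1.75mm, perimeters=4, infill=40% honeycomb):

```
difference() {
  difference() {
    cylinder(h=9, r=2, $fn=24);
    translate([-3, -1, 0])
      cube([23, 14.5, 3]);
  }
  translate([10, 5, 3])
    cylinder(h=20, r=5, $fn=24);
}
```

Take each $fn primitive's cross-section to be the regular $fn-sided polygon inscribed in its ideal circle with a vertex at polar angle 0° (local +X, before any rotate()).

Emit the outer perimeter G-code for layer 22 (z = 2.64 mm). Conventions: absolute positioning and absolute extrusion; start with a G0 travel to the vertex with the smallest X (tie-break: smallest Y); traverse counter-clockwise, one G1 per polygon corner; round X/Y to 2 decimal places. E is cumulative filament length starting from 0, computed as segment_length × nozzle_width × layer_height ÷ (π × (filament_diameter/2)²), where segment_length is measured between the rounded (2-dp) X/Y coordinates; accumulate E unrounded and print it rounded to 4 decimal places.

At z = 2.64 mm: the r=2 cylinder gives a regular 24-gon of circumradius 2 (constant along its height); the cube at (-3, -1) is present — its section is the full 23×14.5 rectangle; After the difference (first − rest): starting from the r=2 cylinder, the 23×14.5 cube at (-3, -1) partially overlaps it — only the 10.01 mm² overlap (of its 333.50 mm²) is removed, clipping the outline — 1 connected region; the cylinder at (10, 5) is absent (z outside [3, 23]); Subtracting the remaining from the first: none of the subtracted shapes is present at this height, so the result so far is unchanged — 1 connected region. The outline is a single polygon with 9 vertices. Extrusion per mm of travel: 0.8 × 0.12 / (π × 0.875²) = 0.039912. Accumulating E over each segment gives final E = 0.3045.

G0 X-1.73 Y-1.00 Z2.64
G1 X-1.41 Y-1.41 E0.0208
G1 X-1.00 Y-1.73 E0.0415
G1 X-0.52 Y-1.93 E0.0623
G1 X0.00 Y-2.00 E0.0832
G1 X0.52 Y-1.93 E0.1042
G1 X1.00 Y-1.73 E0.1249
G1 X1.41 Y-1.41 E0.1457
G1 X1.73 Y-1.00 E0.1664
G1 X-1.73 Y-1.00 E0.3045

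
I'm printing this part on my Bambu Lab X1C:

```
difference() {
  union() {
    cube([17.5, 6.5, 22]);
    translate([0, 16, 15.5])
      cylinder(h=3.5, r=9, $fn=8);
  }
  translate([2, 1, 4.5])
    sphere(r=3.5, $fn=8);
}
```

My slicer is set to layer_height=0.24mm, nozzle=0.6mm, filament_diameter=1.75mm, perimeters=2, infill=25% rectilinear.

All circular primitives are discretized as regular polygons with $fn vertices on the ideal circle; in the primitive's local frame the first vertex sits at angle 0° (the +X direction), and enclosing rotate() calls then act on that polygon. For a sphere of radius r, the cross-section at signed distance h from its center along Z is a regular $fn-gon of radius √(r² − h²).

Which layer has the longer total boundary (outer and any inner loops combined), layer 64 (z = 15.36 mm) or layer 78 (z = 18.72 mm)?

layer 78 (z = 18.72 mm)

Layer 64 (z = 15.36): the cube (footprint 17.5×6.5) is included at this height (perimeter 48.00 mm); the cylinder at (0, 16) is not intersected at this z (z outside [15.5, 19]); Combining (union): only the 17.5×6.5 cube is present, so the union is just that shape — boundary = 48.00 mm; the sphere at (2, 1) does not reach this height (|z−center|=10.860 > r=3.5); Subtracting the remaining from the first: none of the subtracted shapes is present at this height, so the result so far is unchanged — boundary = 48.00 mm. So its perimeter = 48.00 mm. Layer 78 (z = 18.72): the cube is present — its section is the full 17.5×6.5 rectangle (perimeter 48.00 mm); the r=9 cylinder at (0, 16) contributes a regular 8-gon of circumradius 9 (perimeter = 2·8·9.000·sin(180°/8) = 55.11 mm); Merging all regions: the 2 present regions are separate (no shared area or edge), so areas and boundary lengths simply add and each stays a separate island — boundary = 103.11 mm; the sphere at (2, 1) is not intersected at this z (|z−center|=14.220 > r=3.5); Taking the first minus the rest: none of the subtracted shapes is present at this height, so the result so far is unchanged — boundary = 103.11 mm. So its perimeter = 103.11 mm. Layer 78 is larger (103.11 vs 48.00 mm).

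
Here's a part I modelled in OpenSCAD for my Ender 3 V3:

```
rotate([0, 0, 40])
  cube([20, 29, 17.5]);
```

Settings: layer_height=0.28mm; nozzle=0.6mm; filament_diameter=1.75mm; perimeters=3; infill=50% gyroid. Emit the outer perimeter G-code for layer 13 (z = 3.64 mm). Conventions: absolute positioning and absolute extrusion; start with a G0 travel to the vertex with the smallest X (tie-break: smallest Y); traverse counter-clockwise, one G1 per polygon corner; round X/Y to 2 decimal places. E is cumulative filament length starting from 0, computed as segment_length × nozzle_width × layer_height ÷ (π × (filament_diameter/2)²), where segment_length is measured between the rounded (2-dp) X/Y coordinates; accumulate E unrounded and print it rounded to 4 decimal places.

At z = 3.64 mm: the cube (footprint 20×29) is included at this height; (rotated 40° about Z; rotation is an isometry so areas/perimeters/island counts are preserved). The outline is a single polygon with 4 vertices. Extrusion per mm of travel: 0.6 × 0.28 / (π × 0.875²) = 0.069846. Accumulating E over each segment gives final E = 6.8447.

G0 X-18.64 Y22.22 Z3.64
G1 X0.00 Y0.00 E2.0258
G1 X15.32 Y12.86 E3.4228
G1 X-3.32 Y35.07 E5.4480
G1 X-18.64 Y22.22 E6.8447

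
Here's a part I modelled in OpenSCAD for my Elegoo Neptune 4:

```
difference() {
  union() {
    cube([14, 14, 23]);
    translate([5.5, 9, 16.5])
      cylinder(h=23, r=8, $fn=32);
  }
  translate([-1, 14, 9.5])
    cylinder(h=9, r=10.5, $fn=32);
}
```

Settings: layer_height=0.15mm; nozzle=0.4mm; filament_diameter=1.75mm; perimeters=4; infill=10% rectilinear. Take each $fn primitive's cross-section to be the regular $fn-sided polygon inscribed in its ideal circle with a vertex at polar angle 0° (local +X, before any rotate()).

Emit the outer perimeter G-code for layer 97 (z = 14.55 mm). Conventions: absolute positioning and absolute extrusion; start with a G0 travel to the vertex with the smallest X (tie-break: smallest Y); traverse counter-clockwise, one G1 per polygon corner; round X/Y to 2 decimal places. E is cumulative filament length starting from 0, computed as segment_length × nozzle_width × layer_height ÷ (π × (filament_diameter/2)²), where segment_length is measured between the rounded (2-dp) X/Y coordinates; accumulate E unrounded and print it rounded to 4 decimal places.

G0 X0.00 Y0.00 Z14.55
G1 X14.00 Y0.00 E0.3492
G1 X14.00 Y14.00 E0.6985
G1 X9.50 Y14.00 E0.8107
G1 X9.30 Y11.95 E0.8621
G1 X8.70 Y9.98 E0.9135
G1 X7.73 Y8.17 E0.9647
G1 X6.42 Y6.58 E1.0161
G1 X4.83 Y5.27 E1.0675
G1 X3.02 Y4.30 E1.1187
G1 X1.05 Y3.70 E1.1701
G1 X0.00 Y3.60 E1.1964
G1 X0.00 Y0.00 E1.2862

At z = 14.55 mm: the cube (footprint 14×14) is included at this height; the cylinder at (5.5, 9) is not intersected at this z (z outside [16.5, 39.5]); Taking the union: only the 14×14 cube is present, so the union is just that shape — 1 connected region; the r=10.5 cylinder at (-1, 14) contributes a regular 32-gon of circumradius 10.5; After the difference (first − rest): starting from that combined region, the r=10.5 cylinder at (-1, 14) partially overlaps it — only the 75.58 mm² overlap (of its 344.14 mm²) is removed, clipping the outline — 1 connected region. The outline is a single polygon with 12 vertices. Extrusion per mm of travel: 0.4 × 0.15 / (π × 0.875²) = 0.024945. Accumulating E over each segment gives final E = 1.2862.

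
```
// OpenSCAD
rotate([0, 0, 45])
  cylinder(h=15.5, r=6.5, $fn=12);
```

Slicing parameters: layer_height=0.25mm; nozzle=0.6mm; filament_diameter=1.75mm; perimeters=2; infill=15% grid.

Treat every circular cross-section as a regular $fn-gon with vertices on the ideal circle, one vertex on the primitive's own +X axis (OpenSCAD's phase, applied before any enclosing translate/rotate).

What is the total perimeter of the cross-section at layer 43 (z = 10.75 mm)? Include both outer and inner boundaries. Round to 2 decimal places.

40.38 mm

At z = 10.75 mm: the r=6.5 cylinder gives a regular 12-gon of circumradius 6.5 (constant along its height) (perimeter = 2·12·6.500·sin(180°/12) = 40.38 mm); (whole slice rotated 45° about Z — lengths, areas and connectivity unchanged). Overall, the cross-section is a single solid region. Total boundary length (outer) = 40.38 mm.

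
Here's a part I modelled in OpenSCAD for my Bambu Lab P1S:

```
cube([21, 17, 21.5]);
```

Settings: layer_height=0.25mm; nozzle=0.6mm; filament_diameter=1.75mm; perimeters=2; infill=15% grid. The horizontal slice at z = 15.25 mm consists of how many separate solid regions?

At z = 15.25 mm: the 21×17 cube contributes its full rectangle. The result has 1 disconnected region.

1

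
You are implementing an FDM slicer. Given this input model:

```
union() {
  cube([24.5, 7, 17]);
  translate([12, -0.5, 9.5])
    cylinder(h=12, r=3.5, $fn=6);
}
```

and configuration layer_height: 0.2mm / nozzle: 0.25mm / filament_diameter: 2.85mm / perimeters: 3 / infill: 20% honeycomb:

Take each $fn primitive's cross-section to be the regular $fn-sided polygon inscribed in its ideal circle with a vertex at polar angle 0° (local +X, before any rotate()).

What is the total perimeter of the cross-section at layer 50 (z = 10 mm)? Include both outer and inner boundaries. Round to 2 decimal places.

At z = 10 mm: the cube is present — its section is the full 24.5×7 rectangle (perimeter 63.00 mm); the r=3.5 cylinder at (12, -0.5) contributes a regular 6-gon of circumradius 3.5 (perimeter = 2·6·3.500·sin(180°/6) = 21.00 mm); Combining (union): the regions partially overlap (shared area 12.56 mm²), so the edge portions inside another operand are dropped and the merged outline is re-measured after clipping — boundary = 68.23 mm. Overall, the cross-section is a single solid region. Total boundary length (outer) = 68.23 mm.

68.23 mm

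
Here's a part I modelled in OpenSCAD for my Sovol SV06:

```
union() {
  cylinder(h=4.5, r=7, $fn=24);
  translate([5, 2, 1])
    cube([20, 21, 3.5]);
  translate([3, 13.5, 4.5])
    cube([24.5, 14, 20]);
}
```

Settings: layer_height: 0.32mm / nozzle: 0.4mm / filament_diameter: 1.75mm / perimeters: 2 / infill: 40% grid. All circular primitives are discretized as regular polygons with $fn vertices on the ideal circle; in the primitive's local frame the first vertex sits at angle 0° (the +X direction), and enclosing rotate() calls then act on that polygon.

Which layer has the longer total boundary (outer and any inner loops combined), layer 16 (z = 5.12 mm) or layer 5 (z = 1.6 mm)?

Layer 16 (z = 5.12): the cylinder does not reach this height (z outside [0, 4.5]); the cube at (5, 2) does not reach this height (z outside [1, 4.5]); the 24.5×14 cube at (3, 13.5) contributes its full rectangle (perimeter 77.00 mm); Taking the union: only the 24.5×14 cube at (3, 13.5) is present, so the union is just that shape — boundary = 77.00 mm. So its perimeter = 77.00 mm. Layer 5 (z = 1.6): the r=7 cylinder gives a regular 24-gon of circumradius 7 (constant along its height) (perimeter = 2·24·7.000·sin(180°/24) = 43.86 mm); the cube at (5, 2) is present — its section is the full 20×21 rectangle (perimeter 82.00 mm); the cube at (3, 13.5) is not intersected at this z (z outside [4.5, 24.5]); Combining (union): the regions partially overlap (shared area 2.79 mm²), so the edge portions inside another operand are dropped and the merged outline is re-measured after clipping — boundary = 117.92 mm. So its perimeter = 117.92 mm. Layer 5 is larger (117.92 vs 77.00 mm).

layer 5 (z = 1.6 mm)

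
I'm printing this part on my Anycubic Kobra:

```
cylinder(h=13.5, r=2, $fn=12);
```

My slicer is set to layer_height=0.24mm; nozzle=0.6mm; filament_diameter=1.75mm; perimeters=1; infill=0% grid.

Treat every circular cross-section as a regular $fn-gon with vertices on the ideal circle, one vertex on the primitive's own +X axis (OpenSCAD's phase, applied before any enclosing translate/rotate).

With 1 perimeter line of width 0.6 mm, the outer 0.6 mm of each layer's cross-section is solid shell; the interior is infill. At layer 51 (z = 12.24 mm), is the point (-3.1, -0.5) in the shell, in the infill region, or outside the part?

outside

At z = 12.24 mm: the r=2 cylinder gives a regular 12-gon of circumradius 2 (constant along its height). Overall, the cross-section is a single solid region. The nearest boundary edge runs (-2.00, 0.00)→(-1.73, -1.00); distance from the point to it = 1.19 mm. The point is not inside any of the regions above, so it lies outside the cross-section (1.19 mm from the nearest boundary).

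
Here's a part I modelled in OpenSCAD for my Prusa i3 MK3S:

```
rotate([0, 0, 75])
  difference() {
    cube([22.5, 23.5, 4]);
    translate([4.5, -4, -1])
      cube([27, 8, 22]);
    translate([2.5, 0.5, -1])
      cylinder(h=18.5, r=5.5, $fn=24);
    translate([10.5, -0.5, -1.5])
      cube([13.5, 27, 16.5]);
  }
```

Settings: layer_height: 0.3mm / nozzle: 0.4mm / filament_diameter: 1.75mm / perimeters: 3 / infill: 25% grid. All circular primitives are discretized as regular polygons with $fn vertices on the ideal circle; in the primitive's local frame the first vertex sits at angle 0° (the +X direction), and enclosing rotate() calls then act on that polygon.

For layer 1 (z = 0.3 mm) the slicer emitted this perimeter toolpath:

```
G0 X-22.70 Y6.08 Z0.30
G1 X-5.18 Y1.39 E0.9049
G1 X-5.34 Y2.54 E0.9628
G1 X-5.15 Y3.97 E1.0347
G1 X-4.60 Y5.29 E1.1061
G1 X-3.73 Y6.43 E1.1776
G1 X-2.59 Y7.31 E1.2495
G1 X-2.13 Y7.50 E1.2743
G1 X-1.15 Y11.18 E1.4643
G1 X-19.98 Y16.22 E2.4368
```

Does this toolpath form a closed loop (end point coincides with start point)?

no

Start point (G0): (-22.70, 6.08). End point (last G1): the path does not return to the start — open.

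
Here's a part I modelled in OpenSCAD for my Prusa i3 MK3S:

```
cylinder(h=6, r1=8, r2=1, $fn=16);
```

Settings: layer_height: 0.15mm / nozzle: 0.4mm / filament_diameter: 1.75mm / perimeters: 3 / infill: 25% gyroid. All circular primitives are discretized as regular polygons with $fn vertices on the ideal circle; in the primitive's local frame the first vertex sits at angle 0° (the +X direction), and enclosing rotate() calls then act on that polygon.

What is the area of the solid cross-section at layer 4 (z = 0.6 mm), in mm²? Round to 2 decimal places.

At z = 0.6 mm: the cone (r1=8→r2=1) has section circumradius 7.300 here — a regular 16-gon (area = (16/2)·7.300²·sin(360°/16) = 163.15 mm²). Overall, the cross-section is a single solid region. Net area = 163.15 mm².

163.15 mm²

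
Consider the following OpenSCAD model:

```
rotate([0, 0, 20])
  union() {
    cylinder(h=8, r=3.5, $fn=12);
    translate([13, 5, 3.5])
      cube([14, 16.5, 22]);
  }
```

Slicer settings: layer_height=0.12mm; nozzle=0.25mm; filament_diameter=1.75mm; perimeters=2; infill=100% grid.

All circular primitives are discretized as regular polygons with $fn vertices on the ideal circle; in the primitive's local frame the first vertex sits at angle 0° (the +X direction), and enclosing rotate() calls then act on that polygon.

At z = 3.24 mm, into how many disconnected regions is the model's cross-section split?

At z = 3.24 mm: the r=3.5 cylinder gives a regular 12-gon of circumradius 3.5 (constant along its height); the cube at (13, 5) does not reach this height (z outside [3.5, 25.5]); Combining (union): only the r=3.5 cylinder is present, so the union is just that shape — 1 connected region; (rotated 20° about Z; rotation is an isometry so areas/perimeters/island counts are preserved). The result has 1 disconnected region.

1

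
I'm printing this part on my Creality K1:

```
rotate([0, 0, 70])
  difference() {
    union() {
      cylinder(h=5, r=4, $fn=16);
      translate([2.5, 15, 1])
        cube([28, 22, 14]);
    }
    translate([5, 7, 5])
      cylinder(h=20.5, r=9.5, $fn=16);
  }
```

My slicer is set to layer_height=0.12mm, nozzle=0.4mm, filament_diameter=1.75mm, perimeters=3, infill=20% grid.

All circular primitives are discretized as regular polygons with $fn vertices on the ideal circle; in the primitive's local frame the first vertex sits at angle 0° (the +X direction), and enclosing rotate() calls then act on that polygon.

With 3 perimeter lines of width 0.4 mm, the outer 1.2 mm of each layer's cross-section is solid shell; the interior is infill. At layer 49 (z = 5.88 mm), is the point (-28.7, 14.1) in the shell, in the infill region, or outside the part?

shell

At z = 5.88 mm: the cylinder does not reach this height (z outside [0, 5]); the cube at (2.5, 15) is present — its section is the full 28×22 rectangle; Taking the union: only the 28×22 cube at (2.5, 15) is present, so the union is just that shape — 1 connected region; the cylinder at (5, 7): section is a regular 16-gon, circumradius r=9.5; After the difference (first − rest): starting from that combined region, the r=9.5 cylinder at (5, 7) partially overlaps it — only the 7.72 mm² overlap (of its 276.30 mm²) is removed, clipping the outline — 1 connected region; (rotated 70° about Z; rotation is an isometry so areas/perimeters/island counts are preserved). Overall, the cross-section is a single solid region. Undo the 70° rotation: the query point maps to (3.434, 31.792) in the un-rotated model frame. The nearest boundary edge runs (2.50, 16.00)→(2.50, 37.00); distance from the point to it = 0.93 mm. The point is inside the cross-section, 0.93 mm from the nearest boundary — within the 1.2 mm shell band (3 × 0.4).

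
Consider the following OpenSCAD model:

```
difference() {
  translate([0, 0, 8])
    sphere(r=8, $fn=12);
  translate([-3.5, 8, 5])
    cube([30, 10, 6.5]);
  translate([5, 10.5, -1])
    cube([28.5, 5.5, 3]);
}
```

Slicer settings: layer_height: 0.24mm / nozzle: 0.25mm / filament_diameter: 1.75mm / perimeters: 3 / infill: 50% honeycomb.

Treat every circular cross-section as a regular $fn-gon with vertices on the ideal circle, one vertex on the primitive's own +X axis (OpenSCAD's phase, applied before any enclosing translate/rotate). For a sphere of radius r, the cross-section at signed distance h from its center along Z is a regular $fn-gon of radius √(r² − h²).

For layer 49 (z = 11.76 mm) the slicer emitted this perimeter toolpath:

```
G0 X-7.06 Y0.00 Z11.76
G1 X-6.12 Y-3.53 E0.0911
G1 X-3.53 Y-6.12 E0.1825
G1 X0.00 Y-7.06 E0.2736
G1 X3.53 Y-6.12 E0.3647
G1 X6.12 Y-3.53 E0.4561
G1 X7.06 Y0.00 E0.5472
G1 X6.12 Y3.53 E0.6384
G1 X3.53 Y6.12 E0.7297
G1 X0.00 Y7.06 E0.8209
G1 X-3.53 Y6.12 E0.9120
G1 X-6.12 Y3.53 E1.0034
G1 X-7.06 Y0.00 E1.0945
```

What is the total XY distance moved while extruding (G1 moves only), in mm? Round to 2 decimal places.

Sum the Euclidean lengths of each G1 segment: total = 43.88 mm.

43.88 mm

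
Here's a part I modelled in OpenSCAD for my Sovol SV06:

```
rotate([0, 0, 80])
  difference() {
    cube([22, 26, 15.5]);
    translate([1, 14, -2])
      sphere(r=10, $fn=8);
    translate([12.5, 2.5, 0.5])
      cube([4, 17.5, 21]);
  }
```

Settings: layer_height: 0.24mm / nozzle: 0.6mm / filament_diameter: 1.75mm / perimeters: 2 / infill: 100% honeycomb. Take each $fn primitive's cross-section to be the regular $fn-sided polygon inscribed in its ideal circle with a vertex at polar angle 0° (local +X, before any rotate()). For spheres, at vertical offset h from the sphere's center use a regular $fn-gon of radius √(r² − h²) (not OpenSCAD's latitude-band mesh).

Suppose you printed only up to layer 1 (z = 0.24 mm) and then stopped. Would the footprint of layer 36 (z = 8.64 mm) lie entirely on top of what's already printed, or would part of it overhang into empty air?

Compare the two slices. At z = 0.24: the cube is present — its section is the full 22×26 rectangle (area 572.00 mm²); the r=10 sphere at (1, 14) contributes a regular 8-gon of circumradius √(10²−2.24²) = 9.746 (area = (8/2)·9.746²·sin(360°/8) = 268.65 mm²); the cube at (12.5, 2.5) does not reach this height (z outside [0.5, 21.5]); Subtracting the remaining from the first: starting from the 22×26 cube (572.00 mm²), the r=10 sphere at (1, 14) partially overlaps it — only the 153.40 mm² overlap (of its 268.65 mm²) is removed, clipping the outline — area = 418.60 mm²; (rotated 80° about Z; rotation is an isometry so areas/perimeters/island counts are preserved). At z = 8.64: the cube is present — its section is the full 22×26 rectangle (area 572.00 mm²); the sphere at (1, 14) does not reach this height (|z−center|=10.640 > r=10); the cube at (12.5, 2.5) (footprint 4×17.5) is included at this height (area 70.00 mm²); Subtracting the remaining from the first: starting from the 22×26 cube (572.00 mm²), the 4×17.5 cube at (12.5, 2.5) lies wholly inside it (removes its full 70.00 mm² and its 43.00 mm outline becomes a hole wall) — area = 502.00 mm²; (whole slice rotated 80° about Z — lengths, areas and connectivity unchanged). Checking containment: at z = 8.64 the cross-section extends beyond the z = 0.24 cross-section by about 153.40 mm².

part overhangs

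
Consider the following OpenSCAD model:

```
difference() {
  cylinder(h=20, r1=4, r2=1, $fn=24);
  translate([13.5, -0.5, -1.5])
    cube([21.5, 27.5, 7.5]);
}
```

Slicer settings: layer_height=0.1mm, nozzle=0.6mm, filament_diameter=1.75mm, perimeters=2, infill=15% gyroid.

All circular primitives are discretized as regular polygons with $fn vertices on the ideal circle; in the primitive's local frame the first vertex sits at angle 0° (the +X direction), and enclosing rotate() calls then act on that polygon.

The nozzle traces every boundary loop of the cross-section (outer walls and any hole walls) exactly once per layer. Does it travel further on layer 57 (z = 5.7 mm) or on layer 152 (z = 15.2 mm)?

layer 57 (z = 5.7 mm)

Layer 57 (z = 5.7): the cone (r1=4→r2=1) has section circumradius 3.145 here — a regular 24-gon (perimeter = 2·24·3.145·sin(180°/24) = 19.70 mm); the cube at (13.5, -0.5) (footprint 21.5×27.5) is included at this height (perimeter 98.00 mm); Subtracting the remaining from the first: starting from the cone, the 21.5×27.5 cube at (13.5, -0.5) misses the remaining region (no effect) — boundary = 19.70 mm. So its perimeter = 19.70 mm. Layer 152 (z = 15.2): the cone contributes a regular 24-gon of circumradius 1.720 (interpolated between r1=4 and r2=1 at t=0.760) (perimeter = 2·24·1.720·sin(180°/24) = 10.78 mm); the cube at (13.5, -0.5) is not intersected at this z (z outside [-1.5, 6]); Taking the first minus the rest: none of the subtracted shapes is present at this height, so the cone is unchanged — boundary = 10.78 mm. So its perimeter = 10.78 mm. Layer 57 is larger (19.70 vs 10.78 mm).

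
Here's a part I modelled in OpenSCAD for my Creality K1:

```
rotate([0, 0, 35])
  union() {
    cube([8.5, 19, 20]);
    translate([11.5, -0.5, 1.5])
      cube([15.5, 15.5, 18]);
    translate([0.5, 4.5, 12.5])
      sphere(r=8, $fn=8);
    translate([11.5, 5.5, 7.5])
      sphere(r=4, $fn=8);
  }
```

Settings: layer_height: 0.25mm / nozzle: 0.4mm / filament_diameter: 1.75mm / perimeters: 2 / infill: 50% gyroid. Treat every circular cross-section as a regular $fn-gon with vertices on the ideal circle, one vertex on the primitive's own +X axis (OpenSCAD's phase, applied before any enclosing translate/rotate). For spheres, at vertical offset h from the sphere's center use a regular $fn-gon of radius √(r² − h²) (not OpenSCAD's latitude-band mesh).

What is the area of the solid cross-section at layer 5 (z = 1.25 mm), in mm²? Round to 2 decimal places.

At z = 1.25 mm: the cube is present — its section is the full 8.5×19 rectangle (area 161.50 mm²); the cube at (11.5, -0.5) does not reach this height (z outside [1.5, 19.5]); the sphere at (0.5, 4.5) is absent (|z−center|=11.250 > r=8); the sphere at (11.5, 5.5) is absent (|z−center|=6.250 > r=4); Combining (union): only the 8.5×19 cube is present, so the union is just that shape — area = 161.50 mm²; (whole slice rotated 35° about Z — lengths, areas and connectivity unchanged). Overall, the cross-section is a single solid region. Net area = 161.50 mm².

161.50 mm²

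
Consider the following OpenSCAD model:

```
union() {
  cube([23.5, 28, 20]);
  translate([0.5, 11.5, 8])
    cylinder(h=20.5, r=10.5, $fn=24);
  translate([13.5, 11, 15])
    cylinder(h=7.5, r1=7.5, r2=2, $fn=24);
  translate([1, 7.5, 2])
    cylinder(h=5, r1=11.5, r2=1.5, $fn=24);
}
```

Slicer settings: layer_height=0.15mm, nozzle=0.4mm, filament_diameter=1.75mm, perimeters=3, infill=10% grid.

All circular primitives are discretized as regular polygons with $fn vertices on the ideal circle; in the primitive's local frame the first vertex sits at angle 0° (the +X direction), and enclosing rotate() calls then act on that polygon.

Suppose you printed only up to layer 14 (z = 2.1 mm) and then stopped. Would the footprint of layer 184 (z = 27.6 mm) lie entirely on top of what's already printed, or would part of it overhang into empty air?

part overhangs

Compare the two slices. At z = 2.1: the cube (footprint 23.5×28) is included at this height (area 658.00 mm²); the cylinder at (0.5, 11.5) does not reach this height (z outside [8, 28.5]); the cone at (13.5, 11) does not reach this height (z outside [15, 22.5]); the cone at (1, 7.5): at t=0.020 of its height the radius interpolates to r₁+(r₂−r₁)t = 11.300, giving a regular 24-gon of that circumradius (area = (24/2)·11.300²·sin(360°/24) = 396.58 mm²); Taking the union: the regions partially overlap — summed areas 1054.58 mm² minus the doubly-counted overlap 195.37 mm² gives 859.22 mm² — area = 859.22 mm². At z = 27.6: the cube is not intersected at this z (z outside [0, 20]); the cylinder at (0.5, 11.5): section is a regular 24-gon, circumradius r=10.5 (area = (24/2)·10.500²·sin(360°/24) = 342.42 mm²); the cone at (13.5, 11) does not reach this height (z outside [15, 22.5]); the cone at (1, 7.5) does not reach this height (z outside [2, 7]); Merging all regions: only the r=10.5 cylinder at (0.5, 11.5) is present, so the union is just that shape — area = 342.42 mm². Checking containment: at z = 27.6 the cross-section extends beyond the z = 2.1 cross-section by about 32.70 mm².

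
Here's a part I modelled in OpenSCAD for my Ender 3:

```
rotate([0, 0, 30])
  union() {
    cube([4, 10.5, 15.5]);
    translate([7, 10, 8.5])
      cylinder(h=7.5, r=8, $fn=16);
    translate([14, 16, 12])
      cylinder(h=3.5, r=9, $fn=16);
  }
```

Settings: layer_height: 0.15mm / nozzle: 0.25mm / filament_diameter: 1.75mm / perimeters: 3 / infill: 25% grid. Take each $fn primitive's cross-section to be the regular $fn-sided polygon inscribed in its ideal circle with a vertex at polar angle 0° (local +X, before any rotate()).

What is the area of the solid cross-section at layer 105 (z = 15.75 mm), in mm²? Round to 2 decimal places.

At z = 15.75 mm: the cube is absent (z outside [0, 15.5]); the r=8 cylinder at (7, 10) gives a regular 16-gon of circumradius 8 (constant along its height) (area = (16/2)·8.000²·sin(360°/16) = 195.93 mm²); the cylinder at (14, 16) does not reach this height (z outside [12, 15.5]); Combining (union): only the r=8 cylinder at (7, 10) is present, so the union is just that shape — area = 195.93 mm²; (rotated 30° about Z; rotation is an isometry so areas/perimeters/island counts are preserved). Overall, the cross-section is a single solid region. Net area = 195.93 mm².

195.93 mm²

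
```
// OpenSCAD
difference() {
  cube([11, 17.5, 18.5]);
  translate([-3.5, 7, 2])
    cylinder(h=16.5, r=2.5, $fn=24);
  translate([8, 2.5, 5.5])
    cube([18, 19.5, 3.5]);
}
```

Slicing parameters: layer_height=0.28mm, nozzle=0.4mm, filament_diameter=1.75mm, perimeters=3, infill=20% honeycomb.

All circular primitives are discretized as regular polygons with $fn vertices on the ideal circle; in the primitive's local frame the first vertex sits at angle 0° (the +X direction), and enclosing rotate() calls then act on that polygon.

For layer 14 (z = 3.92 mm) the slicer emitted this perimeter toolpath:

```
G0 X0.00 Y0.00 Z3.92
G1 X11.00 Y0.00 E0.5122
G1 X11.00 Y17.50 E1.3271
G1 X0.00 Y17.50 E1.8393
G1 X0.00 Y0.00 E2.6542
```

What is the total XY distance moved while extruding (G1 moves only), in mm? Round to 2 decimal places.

Sum the Euclidean lengths of each G1 segment: total = 57.00 mm.

57.00 mm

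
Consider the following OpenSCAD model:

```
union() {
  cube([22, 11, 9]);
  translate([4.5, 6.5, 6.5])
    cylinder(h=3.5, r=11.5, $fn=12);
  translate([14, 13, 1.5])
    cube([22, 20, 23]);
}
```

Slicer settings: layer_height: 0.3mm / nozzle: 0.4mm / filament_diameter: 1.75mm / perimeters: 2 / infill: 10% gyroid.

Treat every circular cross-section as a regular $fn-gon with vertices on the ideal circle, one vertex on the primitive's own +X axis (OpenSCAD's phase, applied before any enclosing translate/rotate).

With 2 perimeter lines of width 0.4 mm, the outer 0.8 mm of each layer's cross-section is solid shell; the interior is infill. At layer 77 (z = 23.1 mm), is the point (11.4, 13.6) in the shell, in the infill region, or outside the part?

outside

At z = 23.1 mm: the cube is not intersected at this z (z outside [0, 9]); the cylinder at (4.5, 6.5) does not reach this height (z outside [6.5, 10]); the 22×20 cube at (14, 13) contributes its full rectangle; Taking the union: only the 22×20 cube at (14, 13) is present, so the union is just that shape — 1 connected region. Overall, the cross-section is a single solid region. The nearest boundary edge runs (14.00, 33.00)→(14.00, 13.00); distance from the point to it = 2.60 mm. The point is not inside any of the regions above, so it lies outside the cross-section (2.60 mm from the nearest boundary).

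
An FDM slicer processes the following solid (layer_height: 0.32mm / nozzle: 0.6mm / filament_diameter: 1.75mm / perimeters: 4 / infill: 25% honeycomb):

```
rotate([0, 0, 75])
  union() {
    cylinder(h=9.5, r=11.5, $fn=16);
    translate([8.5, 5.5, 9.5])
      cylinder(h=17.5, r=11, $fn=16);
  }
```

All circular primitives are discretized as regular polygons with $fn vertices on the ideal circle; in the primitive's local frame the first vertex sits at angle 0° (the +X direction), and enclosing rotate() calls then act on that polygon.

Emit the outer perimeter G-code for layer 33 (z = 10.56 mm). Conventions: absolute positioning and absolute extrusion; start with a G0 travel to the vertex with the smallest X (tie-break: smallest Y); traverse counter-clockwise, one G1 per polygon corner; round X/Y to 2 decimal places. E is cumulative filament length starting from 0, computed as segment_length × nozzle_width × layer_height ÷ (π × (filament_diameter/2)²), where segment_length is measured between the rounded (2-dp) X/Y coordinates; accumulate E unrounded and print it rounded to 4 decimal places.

At z = 10.56 mm: the cylinder does not reach this height (z outside [0, 9.5]); the cylinder at (8.5, 5.5): section is a regular 16-gon, circumradius r=11; Merging all regions: only the r=11 cylinder at (8.5, 5.5) is present, so the union is just that shape — 1 connected region; (rotated 75° about Z; rotation is an isometry so areas/perimeters/island counts are preserved). The outline is a single polygon with 16 vertices. Extrusion per mm of travel: 0.6 × 0.32 / (π × 0.875²) = 0.079824. Accumulating E over each segment gives final E = 5.4810.

G0 X-14.02 Y8.20 Z10.56
G1 X-12.64 Y4.13 E0.3431
G1 X-9.81 Y0.91 E0.6852
G1 X-5.96 Y-0.99 E1.0280
G1 X-1.68 Y-1.27 E1.3703
G1 X2.39 Y0.11 E1.7134
G1 X5.61 Y2.94 E2.0556
G1 X7.51 Y6.79 E2.3983
G1 X7.79 Y11.07 E2.7407
G1 X6.41 Y15.13 E3.0830
G1 X3.58 Y18.36 E3.4258
G1 X-0.27 Y20.26 E3.7685
G1 X-4.55 Y20.54 E4.1109
G1 X-8.61 Y19.16 E4.4532
G1 X-11.84 Y16.33 E4.7960
G1 X-13.74 Y12.48 E5.1387
G1 X-14.02 Y8.20 E5.4810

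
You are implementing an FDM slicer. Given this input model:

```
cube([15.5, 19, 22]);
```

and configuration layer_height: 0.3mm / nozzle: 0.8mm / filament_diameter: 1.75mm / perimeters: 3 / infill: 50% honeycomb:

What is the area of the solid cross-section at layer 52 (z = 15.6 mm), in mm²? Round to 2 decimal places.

At z = 15.6 mm: the cube (footprint 15.5×19) is included at this height (area 294.50 mm²). Overall, the cross-section is a single solid region. Net area = 294.50 mm².

294.50 mm²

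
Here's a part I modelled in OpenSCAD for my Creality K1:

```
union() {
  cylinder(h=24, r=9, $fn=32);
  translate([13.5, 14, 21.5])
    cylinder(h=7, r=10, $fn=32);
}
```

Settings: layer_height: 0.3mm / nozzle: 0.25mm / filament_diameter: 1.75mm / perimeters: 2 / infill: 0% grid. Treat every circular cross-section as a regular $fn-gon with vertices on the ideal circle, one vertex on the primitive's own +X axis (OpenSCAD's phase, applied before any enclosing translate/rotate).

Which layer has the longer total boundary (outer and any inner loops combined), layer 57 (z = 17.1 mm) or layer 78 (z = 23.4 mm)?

Layer 57 (z = 17.1): the cylinder: section is a regular 32-gon, circumradius r=9 (perimeter = 2·32·9.000·sin(180°/32) = 56.46 mm); the cylinder at (13.5, 14) is not intersected at this z (z outside [21.5, 28.5]); Combining (union): only the r=9 cylinder is present, so the union is just that shape — boundary = 56.46 mm. So its perimeter = 56.46 mm. Layer 78 (z = 23.4): the r=9 cylinder contributes a regular 32-gon of circumradius 9 (perimeter = 2·32·9.000·sin(180°/32) = 56.46 mm); the r=10 cylinder at (13.5, 14) contributes a regular 32-gon of circumradius 10 (perimeter = 2·32·10.000·sin(180°/32) = 62.73 mm); Taking the union: the 2 present regions are separate (no shared area or edge), so areas and boundary lengths simply add and each stays a separate island — boundary = 119.19 mm. So its perimeter = 119.19 mm. Layer 78 is larger (119.19 vs 56.46 mm).

layer 78 (z = 23.4 mm)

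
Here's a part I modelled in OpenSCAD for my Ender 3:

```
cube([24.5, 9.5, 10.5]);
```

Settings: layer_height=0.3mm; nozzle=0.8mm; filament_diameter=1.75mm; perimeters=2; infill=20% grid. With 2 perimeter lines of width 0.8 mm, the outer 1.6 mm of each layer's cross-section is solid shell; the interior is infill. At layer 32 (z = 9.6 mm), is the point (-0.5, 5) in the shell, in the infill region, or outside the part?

outside

At z = 9.6 mm: the cube (footprint 24.5×9.5) is included at this height. Overall, the cross-section is a single solid region. The nearest boundary edge runs (0.00, 9.50)→(0.00, 0.00); distance from the point to it = 0.50 mm. The point is not inside any of the regions above, so it lies outside the cross-section (0.50 mm from the nearest boundary).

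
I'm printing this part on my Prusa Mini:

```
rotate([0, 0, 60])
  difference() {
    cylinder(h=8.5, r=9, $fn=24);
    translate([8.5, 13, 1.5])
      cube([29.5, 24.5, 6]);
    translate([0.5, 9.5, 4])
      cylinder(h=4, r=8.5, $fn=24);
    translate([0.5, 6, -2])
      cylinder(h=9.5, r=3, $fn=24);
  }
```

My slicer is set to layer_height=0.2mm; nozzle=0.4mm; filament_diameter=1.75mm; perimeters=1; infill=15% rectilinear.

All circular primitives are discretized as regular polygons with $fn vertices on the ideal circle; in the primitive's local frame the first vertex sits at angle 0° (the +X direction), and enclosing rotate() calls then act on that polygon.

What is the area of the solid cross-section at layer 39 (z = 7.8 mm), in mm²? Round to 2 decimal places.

170.72 mm²

At z = 7.8 mm: the r=9 cylinder contributes a regular 24-gon of circumradius 9 (area = (24/2)·9.000²·sin(360°/24) = 251.57 mm²); the cube at (8.5, 13) does not reach this height (z outside [1.5, 7.5]); the r=8.5 cylinder at (0.5, 9.5) gives a regular 24-gon of circumradius 8.5 (constant along its height) (area = (24/2)·8.500²·sin(360°/24) = 224.40 mm²); the cylinder at (0.5, 6) is absent (z outside [-2, 7.5]); After the difference (first − rest): starting from the r=9 cylinder (251.57 mm²), the r=8.5 cylinder at (0.5, 9.5) partially overlaps it — only the 80.85 mm² overlap (of its 224.40 mm²) is removed, clipping the outline — area = 170.72 mm²; (whole slice rotated 60° about Z — lengths, areas and connectivity unchanged). Overall, the cross-section is a single solid region. Net area = 170.72 mm².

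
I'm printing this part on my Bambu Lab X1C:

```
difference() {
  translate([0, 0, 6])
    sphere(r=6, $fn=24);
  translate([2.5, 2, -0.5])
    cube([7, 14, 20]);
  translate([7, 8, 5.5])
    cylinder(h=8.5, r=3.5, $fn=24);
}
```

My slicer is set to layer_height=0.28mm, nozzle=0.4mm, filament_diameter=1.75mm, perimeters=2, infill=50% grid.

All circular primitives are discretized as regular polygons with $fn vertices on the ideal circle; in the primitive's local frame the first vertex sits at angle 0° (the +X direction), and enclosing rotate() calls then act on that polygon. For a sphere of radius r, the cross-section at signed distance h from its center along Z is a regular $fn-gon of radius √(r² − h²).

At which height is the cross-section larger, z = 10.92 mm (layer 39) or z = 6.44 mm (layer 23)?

Layer 39 (z = 10.92): the r=6 sphere slices to a regular 24-gon of circumradius 3.434 (√(r²−h²) with h=4.92 from center) (area = (24/2)·3.434²·sin(360°/24) = 36.63 mm²); the cube at (2.5, 2) (footprint 7×14) is included at this height (area 98.00 mm²); the r=3.5 cylinder at (7, 8) contributes a regular 24-gon of circumradius 3.5 (area = (24/2)·3.500²·sin(360°/24) = 38.05 mm²); After the difference (first − rest): starting from the r=6 sphere (36.63 mm²), the 7×14 cube at (2.5, 2) partially overlaps it — only the 0.04 mm² overlap (of its 98.00 mm²) is removed, clipping the outline; the r=3.5 cylinder at (7, 8) misses the remaining region (no effect) — area = 36.59 mm². So its area = 36.59 mm². Layer 23 (z = 6.44): the r=6 sphere slices to a regular 24-gon of circumradius 5.984 (√(r²−h²) with h=0.44 from center) (area = (24/2)·5.984²·sin(360°/24) = 111.21 mm²); the cube at (2.5, 2) (footprint 7×14) is included at this height (area 98.00 mm²); the r=3.5 cylinder at (7, 8) gives a regular 24-gon of circumradius 3.5 (constant along its height) (area = (24/2)·3.500²·sin(360°/24) = 38.05 mm²); Subtracting the remaining from the first: starting from the r=6 sphere (111.21 mm²), the 7×14 cube at (2.5, 2) partially overlaps it — only the 6.71 mm² overlap (of its 98.00 mm²) is removed, clipping the outline; the r=3.5 cylinder at (7, 8) misses the remaining region (no effect) — area = 104.50 mm². So its area = 104.50 mm². Layer 23 is larger (104.50 vs 36.59 mm²).

layer 23 (z = 6.44 mm)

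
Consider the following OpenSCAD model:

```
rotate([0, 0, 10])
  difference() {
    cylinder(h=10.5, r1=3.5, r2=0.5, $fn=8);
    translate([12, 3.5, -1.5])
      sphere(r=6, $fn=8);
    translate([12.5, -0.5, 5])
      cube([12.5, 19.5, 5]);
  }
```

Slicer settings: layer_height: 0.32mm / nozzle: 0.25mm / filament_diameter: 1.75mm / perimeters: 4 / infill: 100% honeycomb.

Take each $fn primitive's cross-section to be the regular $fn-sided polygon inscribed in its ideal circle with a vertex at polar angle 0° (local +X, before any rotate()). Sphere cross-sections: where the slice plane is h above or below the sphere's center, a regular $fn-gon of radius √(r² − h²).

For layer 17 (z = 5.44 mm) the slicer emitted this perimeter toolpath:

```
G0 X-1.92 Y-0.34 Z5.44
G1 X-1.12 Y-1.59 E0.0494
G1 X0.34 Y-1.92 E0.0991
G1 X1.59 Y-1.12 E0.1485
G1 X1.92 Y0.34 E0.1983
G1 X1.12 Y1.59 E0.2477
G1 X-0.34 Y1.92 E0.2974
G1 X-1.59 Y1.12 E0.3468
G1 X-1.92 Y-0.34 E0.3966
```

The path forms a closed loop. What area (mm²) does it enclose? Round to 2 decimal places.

10.73 mm²

Apply the shoelace formula to the sequence of (X, Y) vertices; enclosed area = 10.73 mm².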